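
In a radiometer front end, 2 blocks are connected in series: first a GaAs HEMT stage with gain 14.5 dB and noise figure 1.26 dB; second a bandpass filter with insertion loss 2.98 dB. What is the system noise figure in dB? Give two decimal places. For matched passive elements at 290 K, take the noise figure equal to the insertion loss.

Convert to linear (a loss of L dB is a gain of −L dB): F_i = 10^(NF_i/10), G_i = 10^(G_i,dB/10)
  Stage 1: F_1 = 10^(1.26/10) = 1.337, G_1 = 10^(14.5/10) = 28.18
  Stage 2: F_2 = 10^(2.98/10) = 1.986, G_2 = 10^(−2.98/10) = 0.5035
Friis cascade:
  F = 1.337 + (1.986 − 1)/28.18 = 1.372
NF = 10 log₁₀(1.372) = 1.37 dB

1.37 dB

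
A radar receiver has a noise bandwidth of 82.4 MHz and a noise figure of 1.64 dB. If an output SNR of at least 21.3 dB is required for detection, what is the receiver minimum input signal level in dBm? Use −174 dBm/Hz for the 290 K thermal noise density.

−71.9 dBm

Sensitivity = −174 + 10 log₁₀(B) + NF + SNR_min
= −174 + 79.16 + 1.64 + 21.3
= −71.90 dBm → −71.9 dBm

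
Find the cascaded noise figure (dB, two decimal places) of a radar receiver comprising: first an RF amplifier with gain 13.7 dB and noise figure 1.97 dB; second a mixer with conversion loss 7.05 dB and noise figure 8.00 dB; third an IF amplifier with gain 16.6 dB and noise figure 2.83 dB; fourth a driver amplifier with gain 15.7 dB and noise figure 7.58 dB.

Convert to linear (a loss of L dB is a gain of −L dB): F_i = 10^(NF_i/10), G_i = 10^(G_i,dB/10)
  Stage 1: F_1 = 10^(1.97/10) = 1.574, G_1 = 10^(13.7/10) = 23.44
  Stage 2: F_2 = 10^(8.00/10) = 6.310, G_2 = 10^(−7.05/10) = 0.1972
  Stage 3: F_3 = 10^(2.83/10) = 1.919, G_3 = 10^(16.6/10) = 45.71
  Stage 4: F_4 = 10^(7.58/10) = 5.728, G_4 = 10^(15.7/10) = 37.15
Friis cascade:
  F = 1.574 + (6.310 − 1)/23.44 + (1.919 − 1)/4.624 + (5.728 − 1)/211.3 = 2.022
NF = 10 log₁₀(2.022) = 3.06 dB

3.06 dB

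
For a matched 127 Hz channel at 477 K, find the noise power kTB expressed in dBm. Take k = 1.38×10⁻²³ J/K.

−150.8 dBm

P_n = kTB = 1.38×10⁻²³ × 477 × 1.27×10² = 8.36×10⁻¹⁹ W
In dBm: 10 log₁₀(8.36×10⁻¹⁹ / 10⁻³) = −150.8 dBm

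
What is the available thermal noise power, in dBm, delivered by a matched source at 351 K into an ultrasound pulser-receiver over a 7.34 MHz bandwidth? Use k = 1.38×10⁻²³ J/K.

P_n = kTB = 1.38×10⁻²³ × 351 × 7.34×10⁶ = 3.56×10⁻¹⁴ W
In dBm: 10 log₁₀(3.56×10⁻¹⁴ / 10⁻³) = −104.5 dBm

−104.5 dBm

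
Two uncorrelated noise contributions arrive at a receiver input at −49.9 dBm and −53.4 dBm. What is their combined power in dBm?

−48.3 dBm

Convert to linear, add, convert back:
P₁ = 1.02×10⁻⁸ W, P₂ = 4.57×10⁻⁹ W
P_tot = 1.48×10⁻⁸ W → 10 log₁₀(P_tot / 10⁻³) = −48.3 dBm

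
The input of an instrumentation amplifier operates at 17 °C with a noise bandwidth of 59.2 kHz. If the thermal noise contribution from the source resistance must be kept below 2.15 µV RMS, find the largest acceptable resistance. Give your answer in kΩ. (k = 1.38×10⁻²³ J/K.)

T = 17 °C + 273.15 = 290.15 K
Johnson–Nyquist: V_n = √(4kTRB) ⇒ R = V_n² / (4kTB)
4kTB = 4 × 1.38×10⁻²³ × 290.15 × 5.92×10⁴ = 9.48×10⁻¹⁶
R = (2.15×10⁻⁶)² / 9.48×10⁻¹⁶ = 4.88×10³ Ω = 4.88 kΩ

4.88 kΩ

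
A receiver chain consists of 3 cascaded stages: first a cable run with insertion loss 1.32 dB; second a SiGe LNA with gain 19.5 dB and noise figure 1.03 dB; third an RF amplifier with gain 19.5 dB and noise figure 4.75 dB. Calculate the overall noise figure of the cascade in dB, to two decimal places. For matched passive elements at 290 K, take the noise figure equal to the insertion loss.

2.43 dB

Convert to linear (a loss of L dB is a gain of −L dB): F_i = 10^(NF_i/10), G_i = 10^(G_i,dB/10)
  Stage 1: F_1 = 10^(1.32/10) = 1.355, G_1 = 10^(−1.32/10) = 0.7379
  Stage 2: F_2 = 10^(1.03/10) = 1.268, G_2 = 10^(19.5/10) = 89.13
  Stage 3: F_3 = 10^(4.75/10) = 2.985, G_3 = 10^(19.5/10) = 89.13
Friis cascade:
  F = 1.355 + (1.268 − 1)/0.7379 + (2.985 − 1)/65.77 = 1.748
NF = 10 log₁₀(1.748) = 2.43 dB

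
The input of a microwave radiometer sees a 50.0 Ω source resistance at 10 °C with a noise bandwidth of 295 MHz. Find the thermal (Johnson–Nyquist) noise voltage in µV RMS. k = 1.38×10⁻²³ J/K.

15.2 µV

T = 10 °C + 273.15 = 283.15 K
V_n = √(4kTRB)
4kTRB = 4 × 1.38×10⁻²³ × 283.15 × 5.00×10¹ × 2.95×10⁸ = 2.31×10⁻¹⁰ V²
V_n = √(2.31×10⁻¹⁰) = 1.52×10⁻⁵ V = 15.2 µV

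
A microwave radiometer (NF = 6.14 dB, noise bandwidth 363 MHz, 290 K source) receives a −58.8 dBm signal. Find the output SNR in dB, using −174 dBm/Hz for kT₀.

23.5 dB

Noise floor: N = −174 + 10 log₁₀(B) + NF
10 log₁₀(3.63×10⁸) = 85.6 dB
N = −174 + 85.6 + 6.14 = −82.26 dBm
SNR = P_sig − N = −58.8 − (−82.26) = 23.46 dB → 23.5 dB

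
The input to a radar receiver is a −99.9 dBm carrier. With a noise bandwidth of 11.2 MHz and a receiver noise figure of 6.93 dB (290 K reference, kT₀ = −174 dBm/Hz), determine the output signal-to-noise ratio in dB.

Noise floor: N = −174 + 10 log₁₀(B) + NF
10 log₁₀(1.12×10⁷) = 70.49 dB
N = −174 + 70.49 + 6.93 = −96.58 dBm
SNR = P_sig − N = −99.9 − (−96.58) = −3.32 dB → −3.3 dB

−3.3 dB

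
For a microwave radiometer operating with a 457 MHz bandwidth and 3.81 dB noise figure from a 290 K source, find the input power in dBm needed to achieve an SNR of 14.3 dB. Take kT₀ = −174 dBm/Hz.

Sensitivity = −174 + 10 log₁₀(B) + NF + SNR_min
= −174 + 86.6 + 3.81 + 14.3
= −69.29 dBm → −69.3 dBm

−69.3 dBm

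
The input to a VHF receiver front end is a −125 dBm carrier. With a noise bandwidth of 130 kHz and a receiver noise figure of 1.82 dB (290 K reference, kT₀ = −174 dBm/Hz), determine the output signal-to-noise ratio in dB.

Noise floor: N = −174 + 10 log₁₀(B) + NF
10 log₁₀(1.30×10⁵) = 51.14 dB
N = −174 + 51.14 + 1.82 = −121.04 dBm
SNR = P_sig − N = −125 − (−121.04) = −3.96 dB → −4.0 dB

−4.0 dB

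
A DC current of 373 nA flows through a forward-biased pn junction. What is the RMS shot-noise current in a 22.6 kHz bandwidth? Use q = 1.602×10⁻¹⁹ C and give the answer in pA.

52.0 pA

I_n = √(2qI·B)
2qI·B = 2 × 1.602×10⁻¹⁹ × 3.73×10⁻⁷ × 2.26×10⁴ = 2.70×10⁻²¹ A²
I_n = √(2.70×10⁻²¹) = 5.20×10⁻¹¹ A = 52.0 pA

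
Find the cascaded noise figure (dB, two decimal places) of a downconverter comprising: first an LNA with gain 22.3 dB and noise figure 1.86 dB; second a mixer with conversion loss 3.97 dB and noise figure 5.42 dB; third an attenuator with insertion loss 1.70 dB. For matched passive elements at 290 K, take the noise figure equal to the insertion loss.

Convert to linear (a loss of L dB is a gain of −L dB): F_i = 10^(NF_i/10), G_i = 10^(G_i,dB/10)
  Stage 1: F_1 = 10^(1.86/10) = 1.535, G_1 = 10^(22.3/10) = 169.8
  Stage 2: F_2 = 10^(5.42/10) = 3.483, G_2 = 10^(−3.97/10) = 0.4009
  Stage 3: F_3 = 10^(1.70/10) = 1.479, G_3 = 10^(−1.70/10) = 0.6761
Friis cascade:
  F = 1.535 + (3.483 − 1)/169.8 + (1.479 − 1)/68.08 = 1.556
NF = 10 log₁₀(1.556) = 1.92 dB

1.92 dB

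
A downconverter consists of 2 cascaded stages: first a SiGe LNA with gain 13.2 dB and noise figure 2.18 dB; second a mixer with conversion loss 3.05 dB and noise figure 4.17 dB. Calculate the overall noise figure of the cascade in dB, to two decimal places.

2.38 dB

Convert to linear (a loss of L dB is a gain of −L dB): F_i = 10^(NF_i/10), G_i = 10^(G_i,dB/10)
  Stage 1: F_1 = 10^(2.18/10) = 1.652, G_1 = 10^(13.2/10) = 20.89
  Stage 2: F_2 = 10^(4.17/10) = 2.612, G_2 = 10^(−3.05/10) = 0.4955
Friis cascade:
  F = 1.652 + (2.612 − 1)/20.89 = 1.729
NF = 10 log₁₀(1.729) = 2.38 dB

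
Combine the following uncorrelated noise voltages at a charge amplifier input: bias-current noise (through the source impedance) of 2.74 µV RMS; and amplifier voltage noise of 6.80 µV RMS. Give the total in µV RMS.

7.33 µV

Uncorrelated sources add in power (mean-square): V_tot = √(ΣV_i²)
V_tot = √[(2.74×10⁻⁶)² + (6.80×10⁻⁶)²] = 7.33×10⁻⁶ V = 7.33 µV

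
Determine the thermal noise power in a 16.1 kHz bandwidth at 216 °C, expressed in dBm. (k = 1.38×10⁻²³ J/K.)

−129.6 dBm

T = 216 °C + 273.15 = 489.15 K
P_n = kTB = 1.38×10⁻²³ × 489.15 × 1.61×10⁴ = 1.09×10⁻¹⁶ W
In dBm: 10 log₁₀(1.09×10⁻¹⁶ / 10⁻³) = −129.6 dBm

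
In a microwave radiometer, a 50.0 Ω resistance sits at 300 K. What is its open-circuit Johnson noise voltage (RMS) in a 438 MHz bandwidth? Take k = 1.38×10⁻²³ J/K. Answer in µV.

19.0 µV

V_n = √(4kTRB)
4kTRB = 4 × 1.38×10⁻²³ × 300 × 5.00×10¹ × 4.38×10⁸ = 3.63×10⁻¹⁰ V²
V_n = √(3.63×10⁻¹⁰) = 1.90×10⁻⁵ V = 19.0 µV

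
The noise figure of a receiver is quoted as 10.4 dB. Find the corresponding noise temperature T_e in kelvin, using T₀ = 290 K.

2890 K

F = 10^(10.4/10) = 10.9648
T_e = (F − 1)·T₀ = (10.9648 − 1) × 290 = 2890 K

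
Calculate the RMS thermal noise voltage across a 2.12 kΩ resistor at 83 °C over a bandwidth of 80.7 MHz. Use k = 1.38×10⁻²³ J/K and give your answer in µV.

T = 83 °C + 273.15 = 356.15 K
V_n = √(4kTRB)
4kTRB = 4 × 1.38×10⁻²³ × 356.15 × 2.12×10³ × 8.07×10⁷ = 3.36×10⁻⁹ V²
V_n = √(3.36×10⁻⁹) = 5.80×10⁻⁵ V = 58.0 µV

58.0 µV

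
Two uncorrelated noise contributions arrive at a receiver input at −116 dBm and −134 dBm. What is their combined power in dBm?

−115.9 dBm

Convert to linear, add, convert back:
P₁ = 2.51×10⁻¹⁵ W, P₂ = 3.98×10⁻¹⁷ W
P_tot = 2.55×10⁻¹⁵ W → 10 log₁₀(P_tot / 10⁻³) = −115.9 dBm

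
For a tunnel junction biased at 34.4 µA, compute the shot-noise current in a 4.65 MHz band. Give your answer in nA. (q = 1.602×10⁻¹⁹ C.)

7.16 nA

I_n = √(2qI·B)
2qI·B = 2 × 1.602×10⁻¹⁹ × 3.44×10⁻⁵ × 4.65×10⁶ = 5.13×10⁻¹⁷ A²
I_n = √(5.13×10⁻¹⁷) = 7.16×10⁻⁹ A = 7.16 nA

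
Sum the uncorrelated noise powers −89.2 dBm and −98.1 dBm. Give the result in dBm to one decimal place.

−88.7 dBm

Convert to linear, add, convert back:
P₁ = 1.20×10⁻¹² W, P₂ = 1.55×10⁻¹³ W
P_tot = 1.36×10⁻¹² W → 10 log₁₀(P_tot / 10⁻³) = −88.7 dBm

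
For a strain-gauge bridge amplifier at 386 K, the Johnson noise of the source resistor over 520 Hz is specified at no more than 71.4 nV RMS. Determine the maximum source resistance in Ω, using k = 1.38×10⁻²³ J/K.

460 Ω

Johnson–Nyquist: V_n = √(4kTRB) ⇒ R = V_n² / (4kTB)
4kTB = 4 × 1.38×10⁻²³ × 386 × 5.20×10² = 1.11×10⁻¹⁷
R = (7.14×10⁻⁸)² / 1.11×10⁻¹⁷ = 4.60×10² Ω = 460 Ω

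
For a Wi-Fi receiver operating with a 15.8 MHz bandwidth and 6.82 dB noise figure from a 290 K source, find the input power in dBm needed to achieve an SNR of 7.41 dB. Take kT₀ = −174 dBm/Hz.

−87.8 dBm

Sensitivity = −174 + 10 log₁₀(B) + NF + SNR_min
= −174 + 71.99 + 6.82 + 7.41
= −87.78 dBm → −87.8 dBm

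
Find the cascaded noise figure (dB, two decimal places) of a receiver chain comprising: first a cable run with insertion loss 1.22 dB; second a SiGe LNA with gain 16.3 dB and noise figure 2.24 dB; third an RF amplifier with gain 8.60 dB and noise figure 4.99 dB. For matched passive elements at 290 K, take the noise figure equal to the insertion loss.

3.59 dB

Convert to linear (a loss of L dB is a gain of −L dB): F_i = 10^(NF_i/10), G_i = 10^(G_i,dB/10)
  Stage 1: F_1 = 10^(1.22/10) = 1.324, G_1 = 10^(−1.22/10) = 0.7551
  Stage 2: F_2 = 10^(2.24/10) = 1.675, G_2 = 10^(16.3/10) = 42.66
  Stage 3: F_3 = 10^(4.99/10) = 3.155, G_3 = 10^(8.60/10) = 7.244
Friis cascade:
  F = 1.324 + (1.675 − 1)/0.7551 + (3.155 − 1)/32.21 = 2.285
NF = 10 log₁₀(2.285) = 3.59 dB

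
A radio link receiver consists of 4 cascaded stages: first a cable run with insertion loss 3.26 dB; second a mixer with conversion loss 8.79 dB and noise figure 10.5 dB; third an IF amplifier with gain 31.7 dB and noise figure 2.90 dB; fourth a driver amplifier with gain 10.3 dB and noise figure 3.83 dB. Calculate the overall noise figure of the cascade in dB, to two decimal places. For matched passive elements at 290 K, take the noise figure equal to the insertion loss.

Convert to linear (a loss of L dB is a gain of −L dB): F_i = 10^(NF_i/10), G_i = 10^(G_i,dB/10)
  Stage 1: F_1 = 10^(3.26/10) = 2.118, G_1 = 10^(−3.26/10) = 0.4721
  Stage 2: F_2 = 10^(10.5/10) = 11.22, G_2 = 10^(−8.79/10) = 0.1321
  Stage 3: F_3 = 10^(2.90/10) = 1.950, G_3 = 10^(31.7/10) = 1479
  Stage 4: F_4 = 10^(3.83/10) = 2.415, G_4 = 10^(10.3/10) = 10.72
Friis cascade:
  F = 2.118 + (11.22 − 1)/0.4721 + (1.950 − 1)/0.06237 + (2.415 − 1)/92.26 = 39.01
NF = 10 log₁₀(39.01) = 15.91 dB

15.91 dB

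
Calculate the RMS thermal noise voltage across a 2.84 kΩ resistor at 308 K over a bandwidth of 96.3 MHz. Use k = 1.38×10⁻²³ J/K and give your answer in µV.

68.2 µV

V_n = √(4kTRB)
4kTRB = 4 × 1.38×10⁻²³ × 308 × 2.84×10³ × 9.63×10⁷ = 4.65×10⁻⁹ V²
V_n = √(4.65×10⁻⁹) = 6.82×10⁻⁵ V = 68.2 µV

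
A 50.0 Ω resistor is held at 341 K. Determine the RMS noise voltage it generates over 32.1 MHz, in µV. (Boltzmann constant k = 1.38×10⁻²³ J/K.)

5.50 µV

V_n = √(4kTRB)
4kTRB = 4 × 1.38×10⁻²³ × 341 × 5.00×10¹ × 3.21×10⁷ = 3.02×10⁻¹¹ V²
V_n = √(3.02×10⁻¹¹) = 5.50×10⁻⁶ V = 5.50 µV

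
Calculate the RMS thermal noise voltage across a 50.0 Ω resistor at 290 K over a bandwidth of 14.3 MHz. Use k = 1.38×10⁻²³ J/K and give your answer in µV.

V_n = √(4kTRB)
4kTRB = 4 × 1.38×10⁻²³ × 290 × 5.00×10¹ × 1.43×10⁷ = 1.14×10⁻¹¹ V²
V_n = √(1.14×10⁻¹¹) = 3.38×10⁻⁶ V = 3.38 µV

3.38 µV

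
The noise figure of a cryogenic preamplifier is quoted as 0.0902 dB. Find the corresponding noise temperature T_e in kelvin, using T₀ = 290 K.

6.09 K

F = 10^(0.0902/10) = 1.02099
T_e = (F − 1)·T₀ = (1.02099 − 1) × 290 = 6.09 K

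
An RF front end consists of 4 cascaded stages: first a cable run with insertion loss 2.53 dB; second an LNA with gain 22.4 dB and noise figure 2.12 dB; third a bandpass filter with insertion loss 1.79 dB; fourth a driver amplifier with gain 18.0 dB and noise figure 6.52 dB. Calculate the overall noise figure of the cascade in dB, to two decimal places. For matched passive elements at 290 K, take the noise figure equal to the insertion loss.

Convert to linear (a loss of L dB is a gain of −L dB): F_i = 10^(NF_i/10), G_i = 10^(G_i,dB/10)
  Stage 1: F_1 = 10^(2.53/10) = 1.791, G_1 = 10^(−2.53/10) = 0.5585
  Stage 2: F_2 = 10^(2.12/10) = 1.629, G_2 = 10^(22.4/10) = 173.8
  Stage 3: F_3 = 10^(1.79/10) = 1.510, G_3 = 10^(−1.79/10) = 0.6622
  Stage 4: F_4 = 10^(6.52/10) = 4.487, G_4 = 10^(18.0/10) = 63.10
Friis cascade:
  F = 1.791 + (1.629 − 1)/0.5585 + (1.510 − 1)/97.05 + (4.487 − 1)/64.27 = 2.977
NF = 10 log₁₀(2.977) = 4.74 dB

4.74 dB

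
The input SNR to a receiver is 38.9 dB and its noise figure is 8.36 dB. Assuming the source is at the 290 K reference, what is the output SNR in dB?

30.54 dB

By definition F = SNR_in/SNR_out, so in dB: SNR_out = SNR_in − NF
SNR_out = 38.9 − 8.36 = 30.54 dB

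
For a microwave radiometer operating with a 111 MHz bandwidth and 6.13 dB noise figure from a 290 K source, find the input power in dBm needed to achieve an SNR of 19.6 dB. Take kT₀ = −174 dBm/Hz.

−67.8 dBm

Sensitivity = −174 + 10 log₁₀(B) + NF + SNR_min
= −174 + 80.45 + 6.13 + 19.6
= −67.82 dBm → −67.8 dBm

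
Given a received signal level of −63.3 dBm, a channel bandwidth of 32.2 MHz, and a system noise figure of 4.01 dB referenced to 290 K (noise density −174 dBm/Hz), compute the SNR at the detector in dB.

Noise floor: N = −174 + 10 log₁₀(B) + NF
10 log₁₀(3.22×10⁷) = 75.08 dB
N = −174 + 75.08 + 4.01 = −94.91 dBm
SNR = P_sig − N = −63.3 − (−94.91) = 31.61 dB → 31.6 dB

31.6 dB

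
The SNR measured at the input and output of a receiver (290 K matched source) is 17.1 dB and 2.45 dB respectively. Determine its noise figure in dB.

14.65 dB

NF (dB) = SNR_in(dB) − SNR_out(dB) when the source is at T₀
NF = 17.1 − 2.45 = 14.65 dB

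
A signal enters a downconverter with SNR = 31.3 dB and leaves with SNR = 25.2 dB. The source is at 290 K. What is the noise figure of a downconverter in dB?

6.1 dB

NF (dB) = SNR_in(dB) − SNR_out(dB) when the source is at T₀
NF = 31.3 − 25.2 = 6.1 dB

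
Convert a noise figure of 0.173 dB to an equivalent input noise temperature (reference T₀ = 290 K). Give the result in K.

F = 10^(0.173/10) = 1.04064
T_e = (F − 1)·T₀ = (1.04064 − 1) × 290 = 11.8 K

11.8 K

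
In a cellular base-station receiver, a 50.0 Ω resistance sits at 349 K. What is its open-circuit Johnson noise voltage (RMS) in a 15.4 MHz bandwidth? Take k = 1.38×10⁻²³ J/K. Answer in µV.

V_n = √(4kTRB)
4kTRB = 4 × 1.38×10⁻²³ × 349 × 5.00×10¹ × 1.54×10⁷ = 1.48×10⁻¹¹ V²
V_n = √(1.48×10⁻¹¹) = 3.85×10⁻⁶ V = 3.85 µV

3.85 µV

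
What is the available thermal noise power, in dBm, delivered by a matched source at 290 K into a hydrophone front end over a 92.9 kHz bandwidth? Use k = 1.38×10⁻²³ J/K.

−124.3 dBm

P_n = kTB = 1.38×10⁻²³ × 290 × 9.29×10⁴ = 3.72×10⁻¹⁶ W
In dBm: 10 log₁₀(3.72×10⁻¹⁶ / 10⁻³) = −124.3 dBm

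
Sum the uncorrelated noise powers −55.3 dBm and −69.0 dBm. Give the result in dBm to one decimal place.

Convert to linear, add, convert back:
P₁ = 2.95×10⁻⁹ W, P₂ = 1.26×10⁻¹⁰ W
P_tot = 3.08×10⁻⁹ W → 10 log₁₀(P_tot / 10⁻³) = −55.1 dBm

−55.1 dBm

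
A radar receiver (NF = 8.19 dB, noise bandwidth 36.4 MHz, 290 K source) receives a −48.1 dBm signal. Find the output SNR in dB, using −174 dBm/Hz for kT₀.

42.1 dB

Noise floor: N = −174 + 10 log₁₀(B) + NF
10 log₁₀(3.64×10⁷) = 75.61 dB
N = −174 + 75.61 + 8.19 = −90.20 dBm
SNR = P_sig − N = −48.1 − (−90.20) = 42.10 dB → 42.1 dB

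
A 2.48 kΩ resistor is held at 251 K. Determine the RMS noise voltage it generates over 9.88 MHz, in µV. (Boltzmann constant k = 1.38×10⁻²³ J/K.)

18.4 µV

V_n = √(4kTRB)
4kTRB = 4 × 1.38×10⁻²³ × 251 × 2.48×10³ × 9.88×10⁶ = 3.39×10⁻¹⁰ V²
V_n = √(3.39×10⁻¹⁰) = 1.84×10⁻⁵ V = 18.4 µV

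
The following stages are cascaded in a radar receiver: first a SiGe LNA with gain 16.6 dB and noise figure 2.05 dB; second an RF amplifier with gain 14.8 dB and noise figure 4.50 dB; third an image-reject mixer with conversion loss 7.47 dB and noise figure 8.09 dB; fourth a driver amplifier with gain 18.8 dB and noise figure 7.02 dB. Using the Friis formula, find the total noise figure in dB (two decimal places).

Convert to linear (a loss of L dB is a gain of −L dB): F_i = 10^(NF_i/10), G_i = 10^(G_i,dB/10)
  Stage 1: F_1 = 10^(2.05/10) = 1.603, G_1 = 10^(16.6/10) = 45.71
  Stage 2: F_2 = 10^(4.50/10) = 2.818, G_2 = 10^(14.8/10) = 30.20
  Stage 3: F_3 = 10^(8.09/10) = 6.442, G_3 = 10^(−7.47/10) = 0.1791
  Stage 4: F_4 = 10^(7.02/10) = 5.035, G_4 = 10^(18.8/10) = 75.86
Friis cascade:
  F = 1.603 + (2.818 − 1)/45.71 + (6.442 − 1)/1380 + (5.035 − 1)/247.2 = 1.663
NF = 10 log₁₀(1.663) = 2.21 dB

2.21 dB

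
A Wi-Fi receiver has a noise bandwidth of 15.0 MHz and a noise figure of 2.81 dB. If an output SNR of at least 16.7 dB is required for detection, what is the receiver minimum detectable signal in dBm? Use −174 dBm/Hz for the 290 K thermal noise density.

−82.7 dBm

Sensitivity = −174 + 10 log₁₀(B) + NF + SNR_min
= −174 + 71.76 + 2.81 + 16.7
= −82.73 dBm → −82.7 dBm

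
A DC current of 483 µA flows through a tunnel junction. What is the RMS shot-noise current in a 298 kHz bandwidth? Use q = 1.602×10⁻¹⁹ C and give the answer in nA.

I_n = √(2qI·B)
2qI·B = 2 × 1.602×10⁻¹⁹ × 4.83×10⁻⁴ × 2.98×10⁵ = 4.61×10⁻¹⁷ A²
I_n = √(4.61×10⁻¹⁷) = 6.79×10⁻⁹ A = 6.79 nA

6.79 nA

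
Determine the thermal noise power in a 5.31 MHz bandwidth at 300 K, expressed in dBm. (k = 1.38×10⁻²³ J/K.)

P_n = kTB = 1.38×10⁻²³ × 300 × 5.31×10⁶ = 2.20×10⁻¹⁴ W
In dBm: 10 log₁₀(2.20×10⁻¹⁴ / 10⁻³) = −106.6 dBm

−106.6 dBm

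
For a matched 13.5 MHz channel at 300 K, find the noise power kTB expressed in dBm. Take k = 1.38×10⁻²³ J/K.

−102.5 dBm

P_n = kTB = 1.38×10⁻²³ × 300 × 1.35×10⁷ = 5.59×10⁻¹⁴ W
In dBm: 10 log₁₀(5.59×10⁻¹⁴ / 10⁻³) = −102.5 dBm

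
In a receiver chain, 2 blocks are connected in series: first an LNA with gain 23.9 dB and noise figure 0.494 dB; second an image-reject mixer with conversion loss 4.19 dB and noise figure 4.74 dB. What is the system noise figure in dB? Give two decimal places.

0.53 dB

Convert to linear (a loss of L dB is a gain of −L dB): F_i = 10^(NF_i/10), G_i = 10^(G_i,dB/10)
  Stage 1: F_1 = 10^(0.494/10) = 1.120, G_1 = 10^(23.9/10) = 245.5
  Stage 2: F_2 = 10^(4.74/10) = 2.979, G_2 = 10^(−4.19/10) = 0.3811
Friis cascade:
  F = 1.120 + (2.979 − 1)/245.5 = 1.129
NF = 10 log₁₀(1.129) = 0.53 dB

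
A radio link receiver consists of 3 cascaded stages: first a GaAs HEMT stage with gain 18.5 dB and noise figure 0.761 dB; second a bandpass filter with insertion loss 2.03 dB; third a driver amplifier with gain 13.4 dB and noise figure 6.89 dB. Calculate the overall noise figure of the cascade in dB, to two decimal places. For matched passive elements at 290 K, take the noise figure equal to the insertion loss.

Convert to linear (a loss of L dB is a gain of −L dB): F_i = 10^(NF_i/10), G_i = 10^(G_i,dB/10)
  Stage 1: F_1 = 10^(0.761/10) = 1.192, G_1 = 10^(18.5/10) = 70.79
  Stage 2: F_2 = 10^(2.03/10) = 1.596, G_2 = 10^(−2.03/10) = 0.6266
  Stage 3: F_3 = 10^(6.89/10) = 4.887, G_3 = 10^(13.4/10) = 21.88
Friis cascade:
  F = 1.192 + (1.596 − 1)/70.79 + (4.887 − 1)/44.36 = 1.288
NF = 10 log₁₀(1.288) = 1.10 dB

1.10 dB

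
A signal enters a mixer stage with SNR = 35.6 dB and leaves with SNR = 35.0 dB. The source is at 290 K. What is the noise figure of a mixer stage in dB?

0.6 dB

NF (dB) = SNR_in(dB) − SNR_out(dB) when the source is at T₀
NF = 35.6 − 35.0 = 0.6 dB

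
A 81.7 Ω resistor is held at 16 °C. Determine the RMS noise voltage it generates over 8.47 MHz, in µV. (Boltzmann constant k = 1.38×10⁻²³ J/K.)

T = 16 °C + 273.15 = 289.15 K
V_n = √(4kTRB)
4kTRB = 4 × 1.38×10⁻²³ × 289.15 × 8.17×10¹ × 8.47×10⁶ = 1.10×10⁻¹¹ V²
V_n = √(1.10×10⁻¹¹) = 3.32×10⁻⁶ V = 3.32 µV

3.32 µV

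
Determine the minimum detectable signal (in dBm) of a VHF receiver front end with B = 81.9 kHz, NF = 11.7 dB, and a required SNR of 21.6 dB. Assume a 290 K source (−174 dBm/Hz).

Sensitivity = −174 + 10 log₁₀(B) + NF + SNR_min
= −174 + 49.13 + 11.7 + 21.6
= −91.57 dBm → −91.6 dBm

−91.6 dBm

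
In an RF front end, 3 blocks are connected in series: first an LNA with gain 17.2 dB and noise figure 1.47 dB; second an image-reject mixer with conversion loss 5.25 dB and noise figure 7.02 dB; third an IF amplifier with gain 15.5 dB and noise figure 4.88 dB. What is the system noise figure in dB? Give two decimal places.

2.07 dB

Convert to linear (a loss of L dB is a gain of −L dB): F_i = 10^(NF_i/10), G_i = 10^(G_i,dB/10)
  Stage 1: F_1 = 10^(1.47/10) = 1.403, G_1 = 10^(17.2/10) = 52.48
  Stage 2: F_2 = 10^(7.02/10) = 5.035, G_2 = 10^(−5.25/10) = 0.2985
  Stage 3: F_3 = 10^(4.88/10) = 3.076, G_3 = 10^(15.5/10) = 35.48
Friis cascade:
  F = 1.403 + (5.035 − 1)/52.48 + (3.076 − 1)/15.67 = 1.612
NF = 10 log₁₀(1.612) = 2.07 dB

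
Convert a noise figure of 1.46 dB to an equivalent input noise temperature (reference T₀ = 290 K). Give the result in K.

F = 10^(1.46/10) = 1.39959
T_e = (F − 1)·T₀ = (1.39959 − 1) × 290 = 116 K

116 K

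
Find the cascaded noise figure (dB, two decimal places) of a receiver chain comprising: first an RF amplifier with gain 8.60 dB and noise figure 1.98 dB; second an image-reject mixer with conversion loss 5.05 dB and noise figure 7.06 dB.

Convert to linear (a loss of L dB is a gain of −L dB): F_i = 10^(NF_i/10), G_i = 10^(G_i,dB/10)
  Stage 1: F_1 = 10^(1.98/10) = 1.578, G_1 = 10^(8.60/10) = 7.244
  Stage 2: F_2 = 10^(7.06/10) = 5.082, G_2 = 10^(−5.05/10) = 0.3126
Friis cascade:
  F = 1.578 + (5.082 − 1)/7.244 = 2.141
NF = 10 log₁₀(2.141) = 3.31 dB

3.31 dB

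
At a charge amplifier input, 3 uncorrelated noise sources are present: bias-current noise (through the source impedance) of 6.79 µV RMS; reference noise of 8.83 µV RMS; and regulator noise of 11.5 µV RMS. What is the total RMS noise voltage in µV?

Uncorrelated sources add in power (mean-square): V_tot = √(ΣV_i²)
V_tot = √[(6.79×10⁻⁶)² + (8.83×10⁻⁶)² + (1.15×10⁻⁵)²] = 1.60×10⁻⁵ V = 16.0 µV

16.0 µV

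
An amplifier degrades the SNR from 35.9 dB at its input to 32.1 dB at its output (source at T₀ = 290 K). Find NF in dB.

3.8 dB

NF (dB) = SNR_in(dB) − SNR_out(dB) when the source is at T₀
NF = 35.9 − 32.1 = 3.8 dB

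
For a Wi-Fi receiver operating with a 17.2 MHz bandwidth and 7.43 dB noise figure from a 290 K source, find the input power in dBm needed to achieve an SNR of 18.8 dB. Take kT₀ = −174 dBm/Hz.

−75.4 dBm

Sensitivity = −174 + 10 log₁₀(B) + NF + SNR_min
= −174 + 72.36 + 7.43 + 18.8
= −75.41 dBm → −75.4 dBm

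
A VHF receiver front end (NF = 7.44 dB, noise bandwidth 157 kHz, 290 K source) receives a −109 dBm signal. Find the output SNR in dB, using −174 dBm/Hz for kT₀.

Noise floor: N = −174 + 10 log₁₀(B) + NF
10 log₁₀(1.57×10⁵) = 51.96 dB
N = −174 + 51.96 + 7.44 = −114.60 dBm
SNR = P_sig − N = −109 − (−114.60) = 5.60 dB → 5.6 dB

5.6 dB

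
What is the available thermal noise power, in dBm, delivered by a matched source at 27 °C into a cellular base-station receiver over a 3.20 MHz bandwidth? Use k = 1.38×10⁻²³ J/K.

−108.8 dBm

T = 27 °C + 273.15 = 300.15 K
P_n = kTB = 1.38×10⁻²³ × 300.15 × 3.20×10⁶ = 1.33×10⁻¹⁴ W
In dBm: 10 log₁₀(1.33×10⁻¹⁴ / 10⁻³) = −108.8 dBm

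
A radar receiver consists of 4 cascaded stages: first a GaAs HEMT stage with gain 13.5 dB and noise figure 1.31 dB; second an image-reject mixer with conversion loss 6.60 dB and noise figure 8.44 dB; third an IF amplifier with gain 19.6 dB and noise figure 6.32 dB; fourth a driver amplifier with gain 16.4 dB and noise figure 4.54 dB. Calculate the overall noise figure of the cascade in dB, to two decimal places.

3.61 dB

Convert to linear (a loss of L dB is a gain of −L dB): F_i = 10^(NF_i/10), G_i = 10^(G_i,dB/10)
  Stage 1: F_1 = 10^(1.31/10) = 1.352, G_1 = 10^(13.5/10) = 22.39
  Stage 2: F_2 = 10^(8.44/10) = 6.982, G_2 = 10^(−6.60/10) = 0.2188
  Stage 3: F_3 = 10^(6.32/10) = 4.285, G_3 = 10^(19.6/10) = 91.20
  Stage 4: F_4 = 10^(4.54/10) = 2.844, G_4 = 10^(16.4/10) = 43.65
Friis cascade:
  F = 1.352 + (6.982 − 1)/22.39 + (4.285 − 1)/4.898 + (2.844 − 1)/446.7 = 2.294
NF = 10 log₁₀(2.294) = 3.61 dB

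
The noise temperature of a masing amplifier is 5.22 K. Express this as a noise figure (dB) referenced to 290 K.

F = 1 + T_e/T₀ = 1 + 5.22/290 = 1.018
NF = 10 log₁₀(1.018) = 0.077 dB

0.077 dB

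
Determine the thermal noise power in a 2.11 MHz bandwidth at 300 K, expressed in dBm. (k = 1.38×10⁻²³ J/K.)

−110.6 dBm

P_n = kTB = 1.38×10⁻²³ × 300 × 2.11×10⁶ = 8.74×10⁻¹⁵ W
In dBm: 10 log₁₀(8.74×10⁻¹⁵ / 10⁻³) = −110.6 dBm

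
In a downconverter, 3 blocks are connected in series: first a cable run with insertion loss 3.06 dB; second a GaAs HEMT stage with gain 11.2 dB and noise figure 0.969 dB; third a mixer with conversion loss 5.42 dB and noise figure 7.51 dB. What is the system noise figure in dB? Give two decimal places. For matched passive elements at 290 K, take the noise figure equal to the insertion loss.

5.11 dB

Convert to linear (a loss of L dB is a gain of −L dB): F_i = 10^(NF_i/10), G_i = 10^(G_i,dB/10)
  Stage 1: F_1 = 10^(3.06/10) = 2.023, G_1 = 10^(−3.06/10) = 0.4943
  Stage 2: F_2 = 10^(0.969/10) = 1.250, G_2 = 10^(11.2/10) = 13.18
  Stage 3: F_3 = 10^(7.51/10) = 5.636, G_3 = 10^(−5.42/10) = 0.2871
Friis cascade:
  F = 2.023 + (1.250 − 1)/0.4943 + (5.636 − 1)/6.516 = 3.240
NF = 10 log₁₀(3.240) = 5.11 dB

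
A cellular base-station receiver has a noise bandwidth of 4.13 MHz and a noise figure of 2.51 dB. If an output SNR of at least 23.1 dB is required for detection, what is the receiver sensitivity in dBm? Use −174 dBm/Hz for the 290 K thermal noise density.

Sensitivity = −174 + 10 log₁₀(B) + NF + SNR_min
= −174 + 66.16 + 2.51 + 23.1
= −82.23 dBm → −82.2 dBm

−82.2 dBm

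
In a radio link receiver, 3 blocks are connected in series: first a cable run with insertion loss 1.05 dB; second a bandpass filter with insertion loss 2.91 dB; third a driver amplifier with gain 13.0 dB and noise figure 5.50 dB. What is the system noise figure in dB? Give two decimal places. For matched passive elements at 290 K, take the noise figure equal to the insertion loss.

Convert to linear (a loss of L dB is a gain of −L dB): F_i = 10^(NF_i/10), G_i = 10^(G_i,dB/10)
  Stage 1: F_1 = 10^(1.05/10) = 1.274, G_1 = 10^(−1.05/10) = 0.7852
  Stage 2: F_2 = 10^(2.91/10) = 1.954, G_2 = 10^(−2.91/10) = 0.5117
  Stage 3: F_3 = 10^(5.50/10) = 3.548, G_3 = 10^(13.0/10) = 19.95
Friis cascade:
  F = 1.274 + (1.954 − 1)/0.7852 + (3.548 − 1)/0.4018 = 8.831
NF = 10 log₁₀(8.831) = 9.46 dB

9.46 dB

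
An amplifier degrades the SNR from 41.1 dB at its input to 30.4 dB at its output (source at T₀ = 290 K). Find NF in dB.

NF (dB) = SNR_in(dB) − SNR_out(dB) when the source is at T₀
NF = 41.1 − 30.4 = 10.7 dB

10.7 dB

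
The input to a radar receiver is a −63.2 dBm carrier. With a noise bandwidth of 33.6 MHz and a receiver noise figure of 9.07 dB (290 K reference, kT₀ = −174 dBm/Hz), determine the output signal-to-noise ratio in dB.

Noise floor: N = −174 + 10 log₁₀(B) + NF
10 log₁₀(3.36×10⁷) = 75.26 dB
N = −174 + 75.26 + 9.07 = −89.67 dBm
SNR = P_sig − N = −63.2 − (−89.67) = 26.47 dB → 26.5 dB

26.5 dB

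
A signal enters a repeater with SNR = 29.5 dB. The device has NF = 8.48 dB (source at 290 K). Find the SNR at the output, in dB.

21.02 dB

By definition F = SNR_in/SNR_out, so in dB: SNR_out = SNR_in − NF
SNR_out = 29.5 − 8.48 = 21.02 dB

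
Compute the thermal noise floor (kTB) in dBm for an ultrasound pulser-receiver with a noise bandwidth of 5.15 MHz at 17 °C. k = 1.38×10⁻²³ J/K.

T = 17 °C + 273.15 = 290.15 K
P_n = kTB = 1.38×10⁻²³ × 290.15 × 5.15×10⁶ = 2.06×10⁻¹⁴ W
In dBm: 10 log₁₀(2.06×10⁻¹⁴ / 10⁻³) = −106.9 dBm

−106.9 dBm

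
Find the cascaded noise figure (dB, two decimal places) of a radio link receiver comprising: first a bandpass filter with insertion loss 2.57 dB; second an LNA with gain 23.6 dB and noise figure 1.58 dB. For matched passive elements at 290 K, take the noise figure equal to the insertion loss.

4.15 dB

Convert to linear (a loss of L dB is a gain of −L dB): F_i = 10^(NF_i/10), G_i = 10^(G_i,dB/10)
  Stage 1: F_1 = 10^(2.57/10) = 1.807, G_1 = 10^(−2.57/10) = 0.5534
  Stage 2: F_2 = 10^(1.58/10) = 1.439, G_2 = 10^(23.6/10) = 229.1
Friis cascade:
  F = 1.807 + (1.439 − 1)/0.5534 = 2.600
NF = 10 log₁₀(2.600) = 4.15 dB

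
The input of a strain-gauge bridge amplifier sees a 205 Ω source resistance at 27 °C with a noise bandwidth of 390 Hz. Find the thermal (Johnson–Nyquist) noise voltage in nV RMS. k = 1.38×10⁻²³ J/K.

T = 27 °C + 273.15 = 300.15 K
V_n = √(4kTRB)
4kTRB = 4 × 1.38×10⁻²³ × 300.15 × 2.05×10² × 3.90×10² = 1.32×10⁻¹⁵ V²
V_n = √(1.32×10⁻¹⁵) = 3.64×10⁻⁸ V = 36.4 nV

36.4 nV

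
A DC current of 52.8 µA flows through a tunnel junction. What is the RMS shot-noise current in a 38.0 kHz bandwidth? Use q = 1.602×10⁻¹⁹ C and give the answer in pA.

802 pA

I_n = √(2qI·B)
2qI·B = 2 × 1.602×10⁻¹⁹ × 5.28×10⁻⁵ × 3.80×10⁴ = 6.43×10⁻¹⁹ A²
I_n = √(6.43×10⁻¹⁹) = 8.02×10⁻¹⁰ A = 802 pA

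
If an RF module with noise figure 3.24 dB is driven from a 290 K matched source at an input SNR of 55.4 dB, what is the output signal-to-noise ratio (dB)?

52.16 dB

By definition F = SNR_in/SNR_out, so in dB: SNR_out = SNR_in − NF
SNR_out = 55.4 − 3.24 = 52.16 dB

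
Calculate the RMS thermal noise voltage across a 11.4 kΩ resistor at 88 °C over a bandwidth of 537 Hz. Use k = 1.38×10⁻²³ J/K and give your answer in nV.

T = 88 °C + 273.15 = 361.15 K
V_n = √(4kTRB)
4kTRB = 4 × 1.38×10⁻²³ × 361.15 × 1.14×10⁴ × 5.37×10² = 1.22×10⁻¹³ V²
V_n = √(1.22×10⁻¹³) = 3.49×10⁻⁷ V = 349 nV

349 nV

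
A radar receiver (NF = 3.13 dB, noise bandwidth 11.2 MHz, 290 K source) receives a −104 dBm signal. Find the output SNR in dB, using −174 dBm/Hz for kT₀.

Noise floor: N = −174 + 10 log₁₀(B) + NF
10 log₁₀(1.12×10⁷) = 70.49 dB
N = −174 + 70.49 + 3.13 = −100.38 dBm
SNR = P_sig − N = −104 − (−100.38) = −3.62 dB → −3.6 dB

−3.6 dB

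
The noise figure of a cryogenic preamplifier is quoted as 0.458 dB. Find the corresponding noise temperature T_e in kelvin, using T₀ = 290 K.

32.3 K

F = 10^(0.458/10) = 1.11122
T_e = (F − 1)·T₀ = (1.11122 − 1) × 290 = 32.3 K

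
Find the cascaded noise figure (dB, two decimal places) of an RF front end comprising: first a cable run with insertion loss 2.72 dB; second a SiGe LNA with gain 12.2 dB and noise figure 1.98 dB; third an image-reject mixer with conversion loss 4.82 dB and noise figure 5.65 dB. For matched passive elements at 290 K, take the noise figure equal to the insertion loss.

Convert to linear (a loss of L dB is a gain of −L dB): F_i = 10^(NF_i/10), G_i = 10^(G_i,dB/10)
  Stage 1: F_1 = 10^(2.72/10) = 1.871, G_1 = 10^(−2.72/10) = 0.5346
  Stage 2: F_2 = 10^(1.98/10) = 1.578, G_2 = 10^(12.2/10) = 16.60
  Stage 3: F_3 = 10^(5.65/10) = 3.673, G_3 = 10^(−4.82/10) = 0.3296
Friis cascade:
  F = 1.871 + (1.578 − 1)/0.5346 + (3.673 − 1)/8.872 = 3.252
NF = 10 log₁₀(3.252) = 5.12 dB

5.12 dB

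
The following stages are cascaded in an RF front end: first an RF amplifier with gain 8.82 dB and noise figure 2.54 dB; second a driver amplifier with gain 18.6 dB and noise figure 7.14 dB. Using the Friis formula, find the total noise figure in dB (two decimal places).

Convert to linear (a loss of L dB is a gain of −L dB): F_i = 10^(NF_i/10), G_i = 10^(G_i,dB/10)
  Stage 1: F_1 = 10^(2.54/10) = 1.795, G_1 = 10^(8.82/10) = 7.621
  Stage 2: F_2 = 10^(7.14/10) = 5.176, G_2 = 10^(18.6/10) = 72.44
Friis cascade:
  F = 1.795 + (5.176 − 1)/7.621 = 2.343
NF = 10 log₁₀(2.343) = 3.70 dB

3.70 dB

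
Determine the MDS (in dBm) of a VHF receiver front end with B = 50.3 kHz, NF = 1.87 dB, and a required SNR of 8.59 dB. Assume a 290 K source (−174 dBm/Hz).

Sensitivity = −174 + 10 log₁₀(B) + NF + SNR_min
= −174 + 47.02 + 1.87 + 8.59
= −116.52 dBm → −116.5 dBm

−116.5 dBm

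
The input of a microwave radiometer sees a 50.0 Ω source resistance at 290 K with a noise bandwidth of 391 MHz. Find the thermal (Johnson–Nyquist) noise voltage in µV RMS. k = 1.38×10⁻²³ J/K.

V_n = √(4kTRB)
4kTRB = 4 × 1.38×10⁻²³ × 290 × 5.00×10¹ × 3.91×10⁸ = 3.13×10⁻¹⁰ V²
V_n = √(3.13×10⁻¹⁰) = 1.77×10⁻⁵ V = 17.7 µV

17.7 µV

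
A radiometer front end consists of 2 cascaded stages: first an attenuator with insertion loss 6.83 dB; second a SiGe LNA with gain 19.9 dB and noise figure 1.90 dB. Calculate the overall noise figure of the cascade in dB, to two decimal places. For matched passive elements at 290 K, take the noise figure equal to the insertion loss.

Convert to linear (a loss of L dB is a gain of −L dB): F_i = 10^(NF_i/10), G_i = 10^(G_i,dB/10)
  Stage 1: F_1 = 10^(6.83/10) = 4.819, G_1 = 10^(−6.83/10) = 0.2075
  Stage 2: F_2 = 10^(1.90/10) = 1.549, G_2 = 10^(19.9/10) = 97.72
Friis cascade:
  F = 4.819 + (1.549 − 1)/0.2075 = 7.464
NF = 10 log₁₀(7.464) = 8.73 dB

8.73 dB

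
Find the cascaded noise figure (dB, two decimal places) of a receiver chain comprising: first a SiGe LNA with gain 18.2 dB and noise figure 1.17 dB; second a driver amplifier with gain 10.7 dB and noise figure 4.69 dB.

1.27 dB

Convert to linear (a loss of L dB is a gain of −L dB): F_i = 10^(NF_i/10), G_i = 10^(G_i,dB/10)
  Stage 1: F_1 = 10^(1.17/10) = 1.309, G_1 = 10^(18.2/10) = 66.07
  Stage 2: F_2 = 10^(4.69/10) = 2.944, G_2 = 10^(10.7/10) = 11.75
Friis cascade:
  F = 1.309 + (2.944 − 1)/66.07 = 1.339
NF = 10 log₁₀(1.339) = 1.27 dB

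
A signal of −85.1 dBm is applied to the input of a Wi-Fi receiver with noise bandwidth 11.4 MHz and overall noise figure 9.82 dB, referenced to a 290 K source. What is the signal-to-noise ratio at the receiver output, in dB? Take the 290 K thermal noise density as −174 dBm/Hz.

8.5 dB

Noise floor: N = −174 + 10 log₁₀(B) + NF
10 log₁₀(1.14×10⁷) = 70.57 dB
N = −174 + 70.57 + 9.82 = −93.61 dBm
SNR = P_sig − N = −85.1 − (−93.61) = 8.51 dB → 8.5 dB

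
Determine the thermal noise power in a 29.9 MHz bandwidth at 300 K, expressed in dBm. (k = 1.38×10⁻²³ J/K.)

−99.1 dBm

P_n = kTB = 1.38×10⁻²³ × 300 × 2.99×10⁷ = 1.24×10⁻¹³ W
In dBm: 10 log₁₀(1.24×10⁻¹³ / 10⁻³) = −99.1 dBm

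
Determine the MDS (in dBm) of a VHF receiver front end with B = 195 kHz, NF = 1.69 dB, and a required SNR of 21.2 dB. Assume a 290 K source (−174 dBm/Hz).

−98.2 dBm

Sensitivity = −174 + 10 log₁₀(B) + NF + SNR_min
= −174 + 52.9 + 1.69 + 21.2
= −98.21 dBm → −98.2 dBm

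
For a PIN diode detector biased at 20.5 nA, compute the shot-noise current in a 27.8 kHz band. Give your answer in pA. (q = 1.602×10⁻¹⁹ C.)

13.5 pA

I_n = √(2qI·B)
2qI·B = 2 × 1.602×10⁻¹⁹ × 2.05×10⁻⁸ × 2.78×10⁴ = 1.83×10⁻²² A²
I_n = √(1.83×10⁻²²) = 1.35×10⁻¹¹ A = 13.5 pA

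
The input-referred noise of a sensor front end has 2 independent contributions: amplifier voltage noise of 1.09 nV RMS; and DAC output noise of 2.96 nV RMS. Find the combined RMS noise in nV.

3.15 nV

Uncorrelated sources add in power (mean-square): V_tot = √(ΣV_i²)
V_tot = √[(1.09×10⁻⁹)² + (2.96×10⁻⁹)²] = 3.15×10⁻⁹ V = 3.15 nV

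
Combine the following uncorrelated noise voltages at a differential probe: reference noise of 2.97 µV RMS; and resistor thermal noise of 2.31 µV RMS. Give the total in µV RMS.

Uncorrelated sources add in power (mean-square): V_tot = √(ΣV_i²)
V_tot = √[(2.97×10⁻⁶)² + (2.31×10⁻⁶)²] = 3.76×10⁻⁶ V = 3.76 µV

3.76 µV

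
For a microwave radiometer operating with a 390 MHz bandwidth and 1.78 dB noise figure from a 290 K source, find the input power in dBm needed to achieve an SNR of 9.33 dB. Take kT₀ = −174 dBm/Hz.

−77.0 dBm

Sensitivity = −174 + 10 log₁₀(B) + NF + SNR_min
= −174 + 85.91 + 1.78 + 9.33
= −76.98 dBm → −77.0 dBm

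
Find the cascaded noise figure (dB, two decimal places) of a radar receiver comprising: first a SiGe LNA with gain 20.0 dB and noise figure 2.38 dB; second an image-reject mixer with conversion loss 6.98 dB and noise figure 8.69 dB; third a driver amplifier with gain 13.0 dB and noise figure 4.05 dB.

2.72 dB

Convert to linear (a loss of L dB is a gain of −L dB): F_i = 10^(NF_i/10), G_i = 10^(G_i,dB/10)
  Stage 1: F_1 = 10^(2.38/10) = 1.730, G_1 = 10^(20.0/10) = 100.0
  Stage 2: F_2 = 10^(8.69/10) = 7.396, G_2 = 10^(−6.98/10) = 0.2004
  Stage 3: F_3 = 10^(4.05/10) = 2.541, G_3 = 10^(13.0/10) = 19.95
Friis cascade:
  F = 1.730 + (7.396 − 1)/100.0 + (2.541 − 1)/20.04 = 1.871
NF = 10 log₁₀(1.871) = 2.72 dB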